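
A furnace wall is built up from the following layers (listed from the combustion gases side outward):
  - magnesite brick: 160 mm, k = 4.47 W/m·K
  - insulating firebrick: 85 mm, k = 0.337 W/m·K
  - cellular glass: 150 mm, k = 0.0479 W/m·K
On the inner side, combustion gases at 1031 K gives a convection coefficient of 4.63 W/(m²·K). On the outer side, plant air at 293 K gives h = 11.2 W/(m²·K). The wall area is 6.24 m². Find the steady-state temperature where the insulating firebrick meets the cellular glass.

T ≈ 931 K

Model the wall as resistances in series:
R_inner film = 1/(h_i·A) = 1/(4.63×6.24) = 0.03461 K/W
R_magnesite brick = L/(kA) = 0.16/(4.47×6.24) = 0.005736 K/W
R_insulating firebrick = L/(kA) = 0.085/(0.337×6.24) = 0.04042 K/W
R_cellular glass = L/(kA) = 0.15/(0.0479×6.24) = 0.5018 K/W
R_outer film = 1/(h_o·A) = 1/(11.2×6.24) = 0.01431 K/W
R_total = 0.5969 K/W;  Q = ΔT/R_total = 738/0.5969 = 1236 W
T_interface = T_inner − Q·ΣR(inner→interface) = 1031 − 1240×0.08077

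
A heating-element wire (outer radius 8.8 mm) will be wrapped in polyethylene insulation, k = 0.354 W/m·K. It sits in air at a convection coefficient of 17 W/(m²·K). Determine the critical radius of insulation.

r_cr ≈ 20.8 mm

For a cylinder r_cr = k/h = 0.354/17
r_cr = 20.8 mm; since the bare radius (8.8 mm) is below r_cr, adding a thin layer of insulation will *increase* heat loss.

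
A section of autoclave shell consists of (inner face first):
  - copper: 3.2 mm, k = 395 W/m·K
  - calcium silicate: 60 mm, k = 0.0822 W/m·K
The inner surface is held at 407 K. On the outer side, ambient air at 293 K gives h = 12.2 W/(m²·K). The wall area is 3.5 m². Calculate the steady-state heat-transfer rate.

Q ≈ 491 W

Series thermal resistances:
R_copper = L/(kA) = 0.0032/(395×3.5) = 2.315×10^-6 K/W
R_calcium silicate = L/(kA) = 0.06/(0.0822×3.5) = 0.2086 K/W
R_outer film = 1/(h_o·A) = 1/(12.2×3.5) = 0.02342 K/W
R_total = 0.232 K/W
Q = ΔT / R_total = 114 / 0.232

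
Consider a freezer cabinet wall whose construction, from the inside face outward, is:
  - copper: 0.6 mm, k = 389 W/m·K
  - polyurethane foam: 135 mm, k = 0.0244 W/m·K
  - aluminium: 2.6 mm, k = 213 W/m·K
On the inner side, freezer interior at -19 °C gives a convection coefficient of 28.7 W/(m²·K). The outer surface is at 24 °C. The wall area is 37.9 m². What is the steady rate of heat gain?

Using the resistance-network approach (series):
R_inner film = 1/(h_i·A) = 1/(28.7×37.9) = 9.193×10^-4 K/W
R_copper = L/(kA) = 0.0006/(389×37.9) = 4.07×10^-8 K/W
R_polyurethane foam = L/(kA) = 0.135/(0.0244×37.9) = 0.146 K/W
R_aluminium = L/(kA) = 0.0026/(213×37.9) = 3.221×10^-7 K/W
R_total = 0.1469 K/W
Q = ΔT / R_total = 43 / 0.1469

Q ≈ 293 W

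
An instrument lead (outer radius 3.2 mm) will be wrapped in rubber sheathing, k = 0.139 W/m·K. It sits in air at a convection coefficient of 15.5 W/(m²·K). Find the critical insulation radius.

r_cr ≈ 8.97 mm

For a cylinder r_cr = k/h = 0.139/15.5
r_cr = 8.97 mm; since the bare radius (3.2 mm) is below r_cr, adding a thin layer of insulation will *increase* heat loss.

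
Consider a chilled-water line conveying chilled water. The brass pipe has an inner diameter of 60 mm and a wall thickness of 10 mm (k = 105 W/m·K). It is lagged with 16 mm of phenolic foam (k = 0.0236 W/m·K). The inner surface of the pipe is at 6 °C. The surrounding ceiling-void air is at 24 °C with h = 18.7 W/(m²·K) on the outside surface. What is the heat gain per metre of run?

Per-layer cylindrical resistances, series-summed:
R_brass pipe wall = ln(40/30)/(2π×105×1) = 4.361×10^-4 K/W
R_phenolic foam = ln(56/40)/(2π×0.0236×1) = 2.269 K/W
R_outer film = 1/(h_o·2πr_oL) = 1/(18.7×2π×0.056×1) = 0.152 K/W
R_total = 2.422 K/W
Q = ΔT/R_total = 18/2.422

q′ ≈ 7.43 W/m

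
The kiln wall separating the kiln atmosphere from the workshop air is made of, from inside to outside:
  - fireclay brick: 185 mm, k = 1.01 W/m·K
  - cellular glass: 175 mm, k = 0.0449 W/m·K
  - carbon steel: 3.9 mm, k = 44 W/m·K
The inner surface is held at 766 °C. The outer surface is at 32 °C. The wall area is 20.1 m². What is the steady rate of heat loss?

Q ≈ 3620 W

Model the wall as resistances in series:
R_fireclay brick = L/(kA) = 0.185/(1.01×20.1) = 0.009113 K/W
R_cellular glass = L/(kA) = 0.175/(0.0449×20.1) = 0.1939 K/W
R_carbon steel = L/(kA) = 0.0039/(44×20.1) = 4.41×10^-6 K/W
R_total = 0.203 K/W
Q = ΔT / R_total = 734 / 0.203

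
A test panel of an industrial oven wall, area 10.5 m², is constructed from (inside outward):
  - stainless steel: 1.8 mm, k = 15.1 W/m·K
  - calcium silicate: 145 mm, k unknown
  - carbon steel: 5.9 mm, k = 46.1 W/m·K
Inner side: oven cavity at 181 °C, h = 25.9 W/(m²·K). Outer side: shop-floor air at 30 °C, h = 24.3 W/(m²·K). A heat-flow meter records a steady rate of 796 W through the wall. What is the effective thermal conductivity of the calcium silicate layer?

k ≈ 0.0758 W/(m·K)

Treating each layer as a thermal resistance in series:
R_inner film = 1/(h_i·A) = 1/(25.9×10.5) = 0.003677 K/W
R_stainless steel = L/(kA) = 0.0018/(15.1×10.5) = 1.135×10^-5 K/W
R_carbon steel = L/(kA) = 0.0059/(46.1×10.5) = 1.219×10^-5 K/W
R_outer film = 1/(h_o·A) = 1/(24.3×10.5) = 0.003919 K/W
Sum of known resistances R_other = 0.00762 K/W
Total R = ΔT/Q = 151/796 = 0.1897 K/W
R_calcium silicate = R_total − R_other = 0.1821 K/W
k = L/(R·A) = 0.145/(0.1821×10.5)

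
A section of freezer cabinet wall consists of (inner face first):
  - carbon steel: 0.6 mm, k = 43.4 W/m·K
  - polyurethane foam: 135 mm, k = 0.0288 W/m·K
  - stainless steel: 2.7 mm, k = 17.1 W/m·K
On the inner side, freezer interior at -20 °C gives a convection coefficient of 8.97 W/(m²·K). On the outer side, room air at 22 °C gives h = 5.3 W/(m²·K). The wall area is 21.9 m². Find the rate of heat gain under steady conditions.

Q ≈ 184 W

Treating each layer as a thermal resistance in series:
R_inner film = 1/(h_i·A) = 1/(8.97×21.9) = 0.005091 K/W
R_carbon steel = L/(kA) = 0.0006/(43.4×21.9) = 6.313×10^-7 K/W
R_polyurethane foam = L/(kA) = 0.135/(0.0288×21.9) = 0.214 K/W
R_stainless steel = L/(kA) = 0.0027/(17.1×21.9) = 7.21×10^-6 K/W
R_outer film = 1/(h_o·A) = 1/(5.3×21.9) = 0.008615 K/W
R_total = 0.2278 K/W
Q = ΔT / R_total = 42 / 0.2278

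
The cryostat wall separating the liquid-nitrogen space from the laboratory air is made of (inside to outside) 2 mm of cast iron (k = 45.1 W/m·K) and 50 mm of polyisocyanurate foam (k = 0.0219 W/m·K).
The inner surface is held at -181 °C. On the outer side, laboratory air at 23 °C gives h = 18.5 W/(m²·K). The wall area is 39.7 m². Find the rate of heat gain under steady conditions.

Q ≈ 3470 W

Treating each layer as a thermal resistance in series:
R_cast iron = L/(kA) = 0.002/(45.1×39.7) = 1.117×10^-6 K/W
R_polyisocyanurate foam = L/(kA) = 0.05/(0.0219×39.7) = 0.05751 K/W
R_outer film = 1/(h_o·A) = 1/(18.5×39.7) = 0.001362 K/W
R_total = 0.05887 K/W
Q = ΔT / R_total = 204 / 0.05887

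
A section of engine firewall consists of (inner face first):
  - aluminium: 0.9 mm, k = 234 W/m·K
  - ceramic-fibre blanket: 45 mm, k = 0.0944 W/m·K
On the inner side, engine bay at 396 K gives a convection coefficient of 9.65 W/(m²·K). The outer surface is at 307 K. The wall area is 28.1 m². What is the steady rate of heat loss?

Series thermal resistances:
R_inner film = 1/(h_i·A) = 1/(9.65×28.1) = 0.003688 K/W
R_aluminium = L/(kA) = 0.0009/(234×28.1) = 1.369×10^-7 K/W
R_ceramic-fibre blanket = L/(kA) = 0.045/(0.0944×28.1) = 0.01696 K/W
R_total = 0.02065 K/W
Q = ΔT / R_total = 89 / 0.02065

Q ≈ 4310 W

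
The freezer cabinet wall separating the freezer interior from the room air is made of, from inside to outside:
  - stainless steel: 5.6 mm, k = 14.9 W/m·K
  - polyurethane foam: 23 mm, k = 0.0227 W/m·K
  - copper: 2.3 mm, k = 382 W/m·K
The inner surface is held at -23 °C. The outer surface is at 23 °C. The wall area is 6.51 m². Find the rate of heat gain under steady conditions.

Thermal resistances in series:
R_stainless steel = L/(kA) = 0.0056/(14.9×6.51) = 5.773×10^-5 K/W
R_polyurethane foam = L/(kA) = 0.023/(0.0227×6.51) = 0.1556 K/W
R_copper = L/(kA) = 0.0023/(382×6.51) = 9.249×10^-7 K/W
R_total = 0.1557 K/W
Q = ΔT / R_total = 46 / 0.1557

Q ≈ 295 W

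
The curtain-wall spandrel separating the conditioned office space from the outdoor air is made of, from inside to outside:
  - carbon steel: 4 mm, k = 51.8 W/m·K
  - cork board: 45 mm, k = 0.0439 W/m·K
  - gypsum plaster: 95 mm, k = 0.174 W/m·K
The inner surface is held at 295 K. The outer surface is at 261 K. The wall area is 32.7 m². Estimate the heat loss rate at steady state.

Q ≈ 708 W

Series thermal resistances:
R_carbon steel = L/(kA) = 0.004/(51.8×32.7) = 2.361×10^-6 K/W
R_cork board = L/(kA) = 0.045/(0.0439×32.7) = 0.03135 K/W
R_gypsum plaster = L/(kA) = 0.095/(0.174×32.7) = 0.0167 K/W
R_total = 0.04805 K/W
Q = ΔT / R_total = 34 / 0.04805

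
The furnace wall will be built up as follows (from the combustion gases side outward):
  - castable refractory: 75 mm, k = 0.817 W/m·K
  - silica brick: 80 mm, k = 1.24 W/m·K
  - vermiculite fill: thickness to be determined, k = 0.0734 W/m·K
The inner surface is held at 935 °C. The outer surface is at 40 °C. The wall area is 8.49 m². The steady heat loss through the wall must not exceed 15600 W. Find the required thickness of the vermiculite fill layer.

Using the resistance-network approach (series):
R_castable refractory = L/(kA) = 0.075/(0.817×8.49) = 0.01081 K/W
R_silica brick = L/(kA) = 0.08/(1.24×8.49) = 0.007599 K/W
Sum of the known resistances R_other = 0.01841 K/W
Required total resistance R_tot = ΔT/Q_allow = 895/15600 = 0.05737 K/W
R_vermiculite fill = R_tot − R_other = 0.03896 K/W
L = R·k·A = 0.03896×0.0734×8.49

L ≈ 24.3 mm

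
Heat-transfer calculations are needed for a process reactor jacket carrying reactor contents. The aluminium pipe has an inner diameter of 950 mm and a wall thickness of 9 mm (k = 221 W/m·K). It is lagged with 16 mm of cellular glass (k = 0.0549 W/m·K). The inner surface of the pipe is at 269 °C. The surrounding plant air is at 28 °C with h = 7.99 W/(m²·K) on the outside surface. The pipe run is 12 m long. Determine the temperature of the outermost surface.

Cylindrical conduction, so R = ln(r₂/r₁)/(2πkL) per layer, in series:
R_aluminium pipe wall = ln(484/475)/(2π×221×12) = 1.126×10^-6 K/W
R_cellular glass = ln(500/484)/(2π×0.0549×12) = 0.007857 K/W
R_outer film = 1/(h_o·2πr_oL) = 1/(7.99×2π×0.5×12) = 0.00332 K/W
R_total = 0.01118 K/W
Q = ΔT/R_total = 241/0.01118
Q = 21600 W
T_interface = T_inner − Q·ΣR(inner→interface) = 269 − 21600×0.007858

T ≈ 99.6 °C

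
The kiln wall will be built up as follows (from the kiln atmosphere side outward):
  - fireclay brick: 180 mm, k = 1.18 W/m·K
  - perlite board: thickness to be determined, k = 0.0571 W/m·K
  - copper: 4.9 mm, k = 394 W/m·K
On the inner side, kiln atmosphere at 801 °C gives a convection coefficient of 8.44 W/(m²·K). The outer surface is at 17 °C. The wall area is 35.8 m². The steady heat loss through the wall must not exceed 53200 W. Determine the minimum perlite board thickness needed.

L ≈ 14.6 mm

Model the wall as resistances in series:
R_inner film = 1/(h_i·A) = 1/(8.44×35.8) = 0.00331 K/W
R_fireclay brick = L/(kA) = 0.18/(1.18×35.8) = 0.004261 K/W
R_copper = L/(kA) = 0.0049/(394×35.8) = 3.474×10^-7 K/W
Sum of the known resistances R_other = 0.007571 K/W
Required total resistance R_tot = ΔT/Q_allow = 784/53200 = 0.01474 K/W
R_perlite board = R_tot − R_other = 0.007166 K/W
L = R·k·A = 0.007166×0.0571×35.8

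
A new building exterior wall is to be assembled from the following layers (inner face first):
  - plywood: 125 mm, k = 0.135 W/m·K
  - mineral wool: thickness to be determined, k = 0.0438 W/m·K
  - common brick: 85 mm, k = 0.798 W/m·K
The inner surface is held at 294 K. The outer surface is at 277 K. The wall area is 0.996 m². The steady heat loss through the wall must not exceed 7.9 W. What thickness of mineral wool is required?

L ≈ 48.7 mm

Using the resistance-network approach (series):
R_plywood = L/(kA) = 0.125/(0.135×0.996) = 0.9296 K/W
R_common brick = L/(kA) = 0.085/(0.798×0.996) = 0.1069 K/W
Sum of the known resistances R_other = 1.037 K/W
Required total resistance R_tot = ΔT/Q_allow = 17/7.9 = 2.152 K/W
R_mineral wool = R_tot − R_other = 1.115 K/W
L = R·k·A = 1.115×0.0438×0.996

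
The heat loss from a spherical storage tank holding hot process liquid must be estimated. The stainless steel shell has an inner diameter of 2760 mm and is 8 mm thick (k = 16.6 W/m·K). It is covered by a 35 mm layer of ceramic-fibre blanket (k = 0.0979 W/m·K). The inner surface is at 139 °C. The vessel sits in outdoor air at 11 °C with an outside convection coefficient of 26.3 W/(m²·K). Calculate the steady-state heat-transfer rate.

Q ≈ 8040 W

Each spherical layer contributes R = (1/r_i − 1/r_o)/(4πk):
R_stainless steel shell = (1/1.38 − 1/1.388)/(4π×16.6) = 2.002×10^-5 K/W
R_ceramic-fibre blanket = (1/1.388 − 1/1.423)/(4π×0.0979) = 0.0144 K/W
R_outer film = 1/(h·4πr_o²) = 1/(26.3×4π×1.423²) = 0.001494 K/W
R_total = 0.01592 K/W
Q = ΔT/R_total = 128/0.01592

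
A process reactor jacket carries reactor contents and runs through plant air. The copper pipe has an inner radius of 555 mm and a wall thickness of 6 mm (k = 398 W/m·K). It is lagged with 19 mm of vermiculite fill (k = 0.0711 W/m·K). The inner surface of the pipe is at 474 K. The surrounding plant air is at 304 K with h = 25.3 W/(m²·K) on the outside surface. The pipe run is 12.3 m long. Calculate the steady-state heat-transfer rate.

Q ≈ 24500 W

Per-layer cylindrical resistances, series-summed:
R_copper pipe wall = ln(561/555)/(2π×398×12.3) = 3.496×10^-7 K/W
R_vermiculite fill = ln(580/561)/(2π×0.0711×12.3) = 0.006062 K/W
R_outer film = 1/(h_o·2πr_oL) = 1/(25.3×2π×0.58×12.3) = 8.818×10^-4 K/W
R_total = 0.006944 K/W
Q = ΔT/R_total = 170/0.006944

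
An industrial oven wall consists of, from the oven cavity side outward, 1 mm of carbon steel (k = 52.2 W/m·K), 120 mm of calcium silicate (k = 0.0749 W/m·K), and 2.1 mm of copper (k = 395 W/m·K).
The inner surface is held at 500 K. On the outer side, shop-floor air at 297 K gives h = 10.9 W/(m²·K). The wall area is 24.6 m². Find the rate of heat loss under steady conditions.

Q ≈ 2950 W

Thermal resistances in series:
R_carbon steel = L/(kA) = 0.001/(52.2×24.6) = 7.787×10^-7 K/W
R_calcium silicate = L/(kA) = 0.12/(0.0749×24.6) = 0.06513 K/W
R_copper = L/(kA) = 0.0021/(395×24.6) = 2.161×10^-7 K/W
R_outer film = 1/(h_o·A) = 1/(10.9×24.6) = 0.003729 K/W
R_total = 0.06886 K/W
Q = ΔT / R_total = 203 / 0.06886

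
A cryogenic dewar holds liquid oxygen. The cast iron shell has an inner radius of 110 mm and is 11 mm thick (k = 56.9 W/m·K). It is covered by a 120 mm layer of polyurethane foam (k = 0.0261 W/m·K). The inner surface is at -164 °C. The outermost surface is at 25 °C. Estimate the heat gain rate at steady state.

Spherical conduction: R = (1/r_in − 1/r_out)/(4πk) per layer; series-sum.
R_cast iron shell = (1/0.11 − 1/0.121)/(4π×56.9) = 0.001156 K/W
R_polyurethane foam = (1/0.121 − 1/0.241)/(4π×0.0261) = 12.55 K/W
R_total = 12.55 K/W
Q = ΔT/R_total = 189/12.55

Q ≈ 15.1 W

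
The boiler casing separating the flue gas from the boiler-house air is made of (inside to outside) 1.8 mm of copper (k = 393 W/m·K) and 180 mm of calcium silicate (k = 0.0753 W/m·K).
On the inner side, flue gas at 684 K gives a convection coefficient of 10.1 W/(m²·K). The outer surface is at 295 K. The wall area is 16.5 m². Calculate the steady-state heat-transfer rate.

Q ≈ 2580 W

Using the resistance-network approach (series):
R_inner film = 1/(h_i·A) = 1/(10.1×16.5) = 0.006001 K/W
R_copper = L/(kA) = 0.0018/(393×16.5) = 2.776×10^-7 K/W
R_calcium silicate = L/(kA) = 0.18/(0.0753×16.5) = 0.1449 K/W
R_total = 0.1509 K/W
Q = ΔT / R_total = 389 / 0.1509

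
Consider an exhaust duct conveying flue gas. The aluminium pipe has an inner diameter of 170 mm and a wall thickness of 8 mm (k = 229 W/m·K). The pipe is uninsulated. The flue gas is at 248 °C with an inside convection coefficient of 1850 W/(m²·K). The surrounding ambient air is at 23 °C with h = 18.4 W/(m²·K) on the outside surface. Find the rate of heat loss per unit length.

Treating each annulus and film as a series resistance:
R_inner film = 1/(h_i·2πr₁L) = 1/(1850×2π×0.085×1) = 0.001012 K/W
R_aluminium pipe wall = ln(93/85)/(2π×229×1) = 6.251×10^-5 K/W
R_outer film = 1/(h_o·2πr_oL) = 1/(18.4×2π×0.093×1) = 0.09301 K/W
R_total = 0.09408 K/W
Q = ΔT/R_total = 225/0.09408

q′ ≈ 2390 W/m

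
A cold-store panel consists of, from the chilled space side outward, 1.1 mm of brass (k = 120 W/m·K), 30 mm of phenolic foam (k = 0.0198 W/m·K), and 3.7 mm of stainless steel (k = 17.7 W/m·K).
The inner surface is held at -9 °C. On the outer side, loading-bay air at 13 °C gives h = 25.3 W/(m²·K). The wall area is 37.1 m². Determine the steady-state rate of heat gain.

Q ≈ 525 W

Series thermal resistances:
R_brass = L/(kA) = 0.0011/(120×37.1) = 2.471×10^-7 K/W
R_phenolic foam = L/(kA) = 0.03/(0.0198×37.1) = 0.04084 K/W
R_stainless steel = L/(kA) = 0.0037/(17.7×37.1) = 5.634×10^-6 K/W
R_outer film = 1/(h_o·A) = 1/(25.3×37.1) = 0.001065 K/W
R_total = 0.04191 K/W
Q = ΔT / R_total = 22 / 0.04191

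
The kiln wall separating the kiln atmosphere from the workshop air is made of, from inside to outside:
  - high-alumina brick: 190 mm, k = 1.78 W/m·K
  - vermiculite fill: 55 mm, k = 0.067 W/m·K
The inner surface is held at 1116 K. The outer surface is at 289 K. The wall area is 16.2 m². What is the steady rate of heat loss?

Model the wall as resistances in series:
R_high-alumina brick = L/(kA) = 0.19/(1.78×16.2) = 0.006589 K/W
R_vermiculite fill = L/(kA) = 0.055/(0.067×16.2) = 0.05067 K/W
R_total = 0.05726 K/W
Q = ΔT / R_total = 827 / 0.05726

Q ≈ 14400 W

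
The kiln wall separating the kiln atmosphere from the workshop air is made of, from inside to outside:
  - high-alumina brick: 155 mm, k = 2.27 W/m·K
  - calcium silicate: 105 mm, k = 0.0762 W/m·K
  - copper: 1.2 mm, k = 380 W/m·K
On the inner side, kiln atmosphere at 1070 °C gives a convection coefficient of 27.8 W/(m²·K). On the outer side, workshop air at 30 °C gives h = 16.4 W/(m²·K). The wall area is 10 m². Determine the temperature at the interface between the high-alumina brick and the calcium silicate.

T ≈ 1000 °C

Treating each layer as a thermal resistance in series:
R_inner film = 1/(h_i·A) = 1/(27.8×10) = 0.003597 K/W
R_high-alumina brick = L/(kA) = 0.155/(2.27×10) = 0.006828 K/W
R_calcium silicate = L/(kA) = 0.105/(0.0762×10) = 0.1378 K/W
R_copper = L/(kA) = 0.0012/(380×10) = 3.158×10^-7 K/W
R_outer film = 1/(h_o·A) = 1/(16.4×10) = 0.006098 K/W
R_total = 0.1543 K/W;  Q = ΔT/R_total = 1040/0.1543 = 6739 W
T_interface = T_inner − Q·ΣR(inner→interface) = 1070 − 6740×0.01043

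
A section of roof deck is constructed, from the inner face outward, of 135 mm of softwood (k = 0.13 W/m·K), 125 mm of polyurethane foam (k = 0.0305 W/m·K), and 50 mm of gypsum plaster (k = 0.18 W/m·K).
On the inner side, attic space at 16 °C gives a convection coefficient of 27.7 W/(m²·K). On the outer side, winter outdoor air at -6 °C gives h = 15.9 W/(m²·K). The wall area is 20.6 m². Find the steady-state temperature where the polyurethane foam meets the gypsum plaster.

T ≈ -4.64 °C

Using the resistance-network approach (series):
R_inner film = 1/(h_i·A) = 1/(27.7×20.6) = 0.001752 K/W
R_softwood = L/(kA) = 0.135/(0.13×20.6) = 0.05041 K/W
R_polyurethane foam = L/(kA) = 0.125/(0.0305×20.6) = 0.1989 K/W
R_gypsum plaster = L/(kA) = 0.05/(0.18×20.6) = 0.01348 K/W
R_outer film = 1/(h_o·A) = 1/(15.9×20.6) = 0.003053 K/W
R_total = 0.2677 K/W;  Q = ΔT/R_total = 22/0.2677 = 82.2 W
T_interface = T_inner − Q·ΣR(inner→interface) = 16 − 82.2×0.2511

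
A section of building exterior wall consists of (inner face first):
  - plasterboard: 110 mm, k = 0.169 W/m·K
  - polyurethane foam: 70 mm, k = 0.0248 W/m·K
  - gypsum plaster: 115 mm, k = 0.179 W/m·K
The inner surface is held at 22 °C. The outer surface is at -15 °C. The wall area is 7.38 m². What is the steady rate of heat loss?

Model the wall as resistances in series:
R_plasterboard = L/(kA) = 0.11/(0.169×7.38) = 0.0882 K/W
R_polyurethane foam = L/(kA) = 0.07/(0.0248×7.38) = 0.3825 K/W
R_gypsum plaster = L/(kA) = 0.115/(0.179×7.38) = 0.08705 K/W
R_total = 0.5577 K/W
Q = ΔT / R_total = 37 / 0.5577

Q ≈ 66.3 W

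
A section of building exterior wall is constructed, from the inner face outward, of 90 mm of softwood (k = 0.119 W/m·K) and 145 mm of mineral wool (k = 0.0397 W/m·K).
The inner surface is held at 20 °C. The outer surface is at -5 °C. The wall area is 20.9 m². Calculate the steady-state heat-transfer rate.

Q ≈ 119 W

Treating each layer as a thermal resistance in series:
R_softwood = L/(kA) = 0.09/(0.119×20.9) = 0.03619 K/W
R_mineral wool = L/(kA) = 0.145/(0.0397×20.9) = 0.1748 K/W
R_total = 0.2109 K/W
Q = ΔT / R_total = 25 / 0.2109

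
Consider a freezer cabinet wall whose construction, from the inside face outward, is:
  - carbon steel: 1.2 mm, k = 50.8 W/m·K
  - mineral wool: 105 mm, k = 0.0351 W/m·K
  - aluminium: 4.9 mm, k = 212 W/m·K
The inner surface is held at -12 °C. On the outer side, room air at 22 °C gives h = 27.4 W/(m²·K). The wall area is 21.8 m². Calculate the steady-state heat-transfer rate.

Q ≈ 245 W

Thermal resistances in series:
R_carbon steel = L/(kA) = 0.0012/(50.8×21.8) = 1.084×10^-6 K/W
R_mineral wool = L/(kA) = 0.105/(0.0351×21.8) = 0.1372 K/W
R_aluminium = L/(kA) = 0.0049/(212×21.8) = 1.06×10^-6 K/W
R_outer film = 1/(h_o·A) = 1/(27.4×21.8) = 0.001674 K/W
R_total = 0.1389 K/W
Q = ΔT / R_total = 34 / 0.1389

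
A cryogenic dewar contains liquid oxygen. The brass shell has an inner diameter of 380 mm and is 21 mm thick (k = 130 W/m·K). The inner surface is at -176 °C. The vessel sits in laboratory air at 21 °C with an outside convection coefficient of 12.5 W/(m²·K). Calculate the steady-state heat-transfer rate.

Q ≈ 1370 W

Radial (spherical) resistances in series:
R_brass shell = (1/0.19 − 1/0.211)/(4π×130) = 3.206×10^-4 K/W
R_outer film = 1/(h·4πr_o²) = 1/(12.5×4π×0.211²) = 0.143 K/W
R_total = 0.1433 K/W
Q = ΔT/R_total = 197/0.1433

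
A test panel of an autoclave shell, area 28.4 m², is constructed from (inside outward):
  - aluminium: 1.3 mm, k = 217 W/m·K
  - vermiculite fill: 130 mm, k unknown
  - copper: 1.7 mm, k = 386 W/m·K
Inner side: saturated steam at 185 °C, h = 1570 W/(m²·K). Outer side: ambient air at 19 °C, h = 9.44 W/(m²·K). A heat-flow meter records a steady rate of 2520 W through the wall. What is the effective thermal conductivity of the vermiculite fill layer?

Treating each layer as a thermal resistance in series:
R_inner film = 1/(h_i·A) = 1/(1570×28.4) = 2.243×10^-5 K/W
R_aluminium = L/(kA) = 0.0013/(217×28.4) = 2.109×10^-7 K/W
R_copper = L/(kA) = 0.0017/(386×28.4) = 1.551×10^-7 K/W
R_outer film = 1/(h_o·A) = 1/(9.44×28.4) = 0.00373 K/W
Sum of known resistances R_other = 0.003753 K/W
Total R = ΔT/Q = 166/2520 = 0.06587 K/W
R_vermiculite fill = R_total − R_other = 0.06212 K/W
k = L/(R·A) = 0.13/(0.06212×28.4)

k ≈ 0.0737 W/(m·K)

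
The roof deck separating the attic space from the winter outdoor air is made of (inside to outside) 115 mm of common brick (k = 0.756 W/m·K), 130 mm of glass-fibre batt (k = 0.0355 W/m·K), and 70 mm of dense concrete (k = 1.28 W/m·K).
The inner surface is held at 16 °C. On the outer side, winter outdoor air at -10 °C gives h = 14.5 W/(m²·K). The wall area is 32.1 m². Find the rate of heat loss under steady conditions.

Q ≈ 212 W

Thermal resistances in series:
R_common brick = L/(kA) = 0.115/(0.756×32.1) = 0.004739 K/W
R_glass-fibre batt = L/(kA) = 0.13/(0.0355×32.1) = 0.1141 K/W
R_dense concrete = L/(kA) = 0.07/(1.28×32.1) = 0.001704 K/W
R_outer film = 1/(h_o·A) = 1/(14.5×32.1) = 0.002148 K/W
R_total = 0.1227 K/W
Q = ΔT / R_total = 26 / 0.1227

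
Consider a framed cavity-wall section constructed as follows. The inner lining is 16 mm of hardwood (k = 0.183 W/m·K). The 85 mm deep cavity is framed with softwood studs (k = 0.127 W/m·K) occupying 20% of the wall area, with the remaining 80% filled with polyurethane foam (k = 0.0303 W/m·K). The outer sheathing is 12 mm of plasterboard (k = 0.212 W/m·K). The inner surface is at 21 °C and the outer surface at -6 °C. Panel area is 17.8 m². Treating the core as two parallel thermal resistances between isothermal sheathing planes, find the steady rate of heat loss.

Sheathing layers in series; stud and cavity paths in parallel between them.
R_inner = 0.016/(0.183×17.8) = 0.004912 K/W
R_stud  = 0.085/(0.127×0.2×17.8) = 0.188 K/W
R_cav   = 0.085/(0.0303×0.8×17.8) = 0.197 K/W
1/R_core = 1/R_stud + 1/R_cav → R_core = 0.0962 K/W
R_outer = 0.012/(0.212×17.8) = 0.00318 K/W
R_total = 0.1043 K/W
Q = ΔT/R_total = 27/0.1043

Q ≈ 259 W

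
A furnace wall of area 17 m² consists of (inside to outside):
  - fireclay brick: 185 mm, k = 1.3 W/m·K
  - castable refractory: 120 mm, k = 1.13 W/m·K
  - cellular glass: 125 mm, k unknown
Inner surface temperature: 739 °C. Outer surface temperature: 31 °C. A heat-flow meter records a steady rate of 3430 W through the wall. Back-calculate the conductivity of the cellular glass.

Using the resistance-network approach (series):
R_fireclay brick = L/(kA) = 0.185/(1.3×17) = 0.008371 K/W
R_castable refractory = L/(kA) = 0.12/(1.13×17) = 0.006247 K/W
Sum of known resistances R_other = 0.01462 K/W
Total R = ΔT/Q = 708/3430 = 0.2064 K/W
R_cellular glass = R_total − R_other = 0.1918 K/W
k = L/(R·A) = 0.125/(0.1918×17)

k ≈ 0.0383 W/(m·K)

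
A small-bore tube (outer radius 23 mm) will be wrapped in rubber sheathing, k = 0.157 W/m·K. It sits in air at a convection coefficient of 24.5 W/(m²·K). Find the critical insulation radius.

For a cylinder r_cr = k/h = 0.157/24.5
r_cr = 6.41 mm; since the bare radius (23 mm) is above r_cr, any added insulation will reduce heat loss.

r_cr ≈ 6.41 mm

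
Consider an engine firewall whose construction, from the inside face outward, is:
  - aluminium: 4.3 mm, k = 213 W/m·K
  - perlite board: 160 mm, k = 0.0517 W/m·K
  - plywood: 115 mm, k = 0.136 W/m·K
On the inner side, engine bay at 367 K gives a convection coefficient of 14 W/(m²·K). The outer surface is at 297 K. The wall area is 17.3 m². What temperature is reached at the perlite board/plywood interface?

T ≈ 312 K

Series thermal resistances:
R_inner film = 1/(h_i·A) = 1/(14×17.3) = 0.004129 K/W
R_aluminium = L/(kA) = 0.0043/(213×17.3) = 1.167×10^-6 K/W
R_perlite board = L/(kA) = 0.16/(0.0517×17.3) = 0.1789 K/W
R_plywood = L/(kA) = 0.115/(0.136×17.3) = 0.04888 K/W
R_total = 0.2319 K/W;  Q = ΔT/R_total = 70/0.2319 = 301.9 W
T_interface = T_inner − Q·ΣR(inner→interface) = 367 − 302×0.183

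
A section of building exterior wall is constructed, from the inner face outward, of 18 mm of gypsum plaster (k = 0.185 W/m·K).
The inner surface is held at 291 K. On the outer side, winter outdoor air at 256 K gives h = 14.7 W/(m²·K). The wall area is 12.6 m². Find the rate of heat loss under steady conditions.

Using the resistance-network approach (series):
R_gypsum plaster = L/(kA) = 0.018/(0.185×12.6) = 0.007722 K/W
R_outer film = 1/(h_o·A) = 1/(14.7×12.6) = 0.005399 K/W
R_total = 0.01312 K/W
Q = ΔT / R_total = 35 / 0.01312

Q ≈ 2670 W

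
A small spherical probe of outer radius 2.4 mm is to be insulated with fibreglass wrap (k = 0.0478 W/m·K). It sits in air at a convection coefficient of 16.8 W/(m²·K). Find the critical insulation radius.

r_cr ≈ 5.69 mm

For a sphere r_cr = 2k/h = 2×0.0478/16.8
r_cr = 5.69 mm; since the bare radius (2.4 mm) is below r_cr, adding a thin layer of insulation will *increase* heat loss.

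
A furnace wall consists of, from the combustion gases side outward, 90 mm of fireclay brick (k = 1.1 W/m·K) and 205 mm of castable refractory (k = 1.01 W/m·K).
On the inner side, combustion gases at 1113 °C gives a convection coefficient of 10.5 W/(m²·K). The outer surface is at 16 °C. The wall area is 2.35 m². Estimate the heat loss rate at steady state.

Q ≈ 6780 W

Treating each layer as a thermal resistance in series:
R_inner film = 1/(h_i·A) = 1/(10.5×2.35) = 0.04053 K/W
R_fireclay brick = L/(kA) = 0.09/(1.1×2.35) = 0.03482 K/W
R_castable refractory = L/(kA) = 0.205/(1.01×2.35) = 0.08637 K/W
R_total = 0.1617 K/W
Q = ΔT / R_total = 1097 / 0.1617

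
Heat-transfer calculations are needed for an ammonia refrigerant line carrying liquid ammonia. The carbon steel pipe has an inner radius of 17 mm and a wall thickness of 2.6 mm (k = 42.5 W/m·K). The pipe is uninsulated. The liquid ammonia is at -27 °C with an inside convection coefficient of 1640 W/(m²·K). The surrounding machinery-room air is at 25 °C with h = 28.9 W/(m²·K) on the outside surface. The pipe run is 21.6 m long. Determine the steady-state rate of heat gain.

Per-layer cylindrical resistances, series-summed:
R_inner film = 1/(h_i·2πr₁L) = 1/(1640×2π×0.017×21.6) = 2.643×10^-4 K/W
R_carbon steel pipe wall = ln(19.6/17)/(2π×42.5×21.6) = 2.467×10^-5 K/W
R_outer film = 1/(h_o·2πr_oL) = 1/(28.9×2π×0.0196×21.6) = 0.01301 K/W
R_total = 0.0133 K/W
Q = ΔT/R_total = 52/0.0133

Q ≈ 3910 W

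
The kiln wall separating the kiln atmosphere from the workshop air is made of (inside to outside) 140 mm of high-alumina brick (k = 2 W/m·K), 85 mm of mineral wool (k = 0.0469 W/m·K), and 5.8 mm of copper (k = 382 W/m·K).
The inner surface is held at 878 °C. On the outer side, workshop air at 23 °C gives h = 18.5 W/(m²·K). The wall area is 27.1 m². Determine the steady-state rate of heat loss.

Q ≈ 12000 W

Model the wall as resistances in series:
R_high-alumina brick = L/(kA) = 0.14/(2×27.1) = 0.002583 K/W
R_mineral wool = L/(kA) = 0.085/(0.0469×27.1) = 0.06688 K/W
R_copper = L/(kA) = 0.0058/(382×27.1) = 5.603×10^-7 K/W
R_outer film = 1/(h_o·A) = 1/(18.5×27.1) = 0.001995 K/W
R_total = 0.07146 K/W
Q = ΔT / R_total = 855 / 0.07146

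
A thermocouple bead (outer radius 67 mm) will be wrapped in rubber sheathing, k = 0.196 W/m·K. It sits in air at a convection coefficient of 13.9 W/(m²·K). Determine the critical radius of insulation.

r_cr ≈ 28.2 mm

For a sphere r_cr = 2k/h = 2×0.196/13.9
r_cr = 28.2 mm; since the bare radius (67 mm) is above r_cr, any added insulation will reduce heat loss.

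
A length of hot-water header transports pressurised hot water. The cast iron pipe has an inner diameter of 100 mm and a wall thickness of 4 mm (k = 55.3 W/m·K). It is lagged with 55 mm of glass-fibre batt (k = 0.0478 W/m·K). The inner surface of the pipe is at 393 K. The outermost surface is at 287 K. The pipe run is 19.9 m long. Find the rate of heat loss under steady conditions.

Per-layer cylindrical resistances, series-summed:
R_cast iron pipe wall = ln(54/50)/(2π×55.3×19.9) = 1.113×10^-5 K/W
R_glass-fibre batt = ln(109/54)/(2π×0.0478×19.9) = 0.1175 K/W
R_total = 0.1175 K/W
Q = ΔT/R_total = 106/0.1175

Q ≈ 902 W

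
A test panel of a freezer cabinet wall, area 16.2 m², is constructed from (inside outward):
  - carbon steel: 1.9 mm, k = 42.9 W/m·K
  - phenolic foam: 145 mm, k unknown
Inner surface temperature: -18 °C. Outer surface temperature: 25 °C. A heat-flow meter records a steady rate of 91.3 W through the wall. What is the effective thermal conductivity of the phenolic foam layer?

Model the wall as resistances in series:
R_carbon steel = L/(kA) = 0.0019/(42.9×16.2) = 2.734×10^-6 K/W
Sum of known resistances R_other = 2.734×10^-6 K/W
Total R = ΔT/Q = 43/91.3 = 0.471 K/W
R_phenolic foam = R_total − R_other = 0.471 K/W
k = L/(R·A) = 0.145/(0.471×16.2)

k ≈ 0.019 W/(m·K)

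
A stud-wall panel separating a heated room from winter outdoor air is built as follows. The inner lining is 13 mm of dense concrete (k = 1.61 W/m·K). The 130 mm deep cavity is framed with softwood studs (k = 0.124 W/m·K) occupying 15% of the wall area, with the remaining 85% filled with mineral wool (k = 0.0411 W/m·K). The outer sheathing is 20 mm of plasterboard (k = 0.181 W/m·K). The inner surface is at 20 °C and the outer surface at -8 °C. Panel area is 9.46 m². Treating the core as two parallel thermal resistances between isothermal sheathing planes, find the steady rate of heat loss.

Q ≈ 104 W

Sheathing layers in series; stud and cavity paths in parallel between them.
R_inner = 0.013/(1.61×9.46) = 8.535×10^-4 K/W
R_stud  = 0.13/(0.124×0.15×9.46) = 0.7388 K/W
R_cav   = 0.13/(0.0411×0.85×9.46) = 0.3934 K/W
1/R_core = 1/R_stud + 1/R_cav → R_core = 0.2567 K/W
R_outer = 0.02/(0.181×9.46) = 0.01168 K/W
R_total = 0.2692 K/W
Q = ΔT/R_total = 28/0.2692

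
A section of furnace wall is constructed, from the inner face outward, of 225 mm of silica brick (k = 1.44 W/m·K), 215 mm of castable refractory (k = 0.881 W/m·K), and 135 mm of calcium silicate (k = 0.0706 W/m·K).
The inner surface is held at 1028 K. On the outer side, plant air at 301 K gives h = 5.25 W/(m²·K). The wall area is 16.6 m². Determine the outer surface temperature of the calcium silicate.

T ≈ 356 K

Series thermal resistances:
R_silica brick = L/(kA) = 0.225/(1.44×16.6) = 0.009413 K/W
R_castable refractory = L/(kA) = 0.215/(0.881×16.6) = 0.0147 K/W
R_calcium silicate = L/(kA) = 0.135/(0.0706×16.6) = 0.1152 K/W
R_outer film = 1/(h_o·A) = 1/(5.25×16.6) = 0.01147 K/W
R_total = 0.1508 K/W;  Q = ΔT/R_total = 727/0.1508 = 4822 W
T_interface = T_inner − Q·ΣR(inner→interface) = 1028 − 4820×0.1393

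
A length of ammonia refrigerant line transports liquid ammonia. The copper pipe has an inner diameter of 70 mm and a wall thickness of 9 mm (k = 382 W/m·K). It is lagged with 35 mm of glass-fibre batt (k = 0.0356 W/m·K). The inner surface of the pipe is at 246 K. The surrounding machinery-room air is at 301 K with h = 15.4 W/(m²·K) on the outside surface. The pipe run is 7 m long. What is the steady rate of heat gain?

For a radial system each layer contributes R = ln(r_out/r_in)/(2πkL); films add R = 1/(hA).
R_copper pipe wall = ln(44/35)/(2π×382×7) = 1.362×10^-5 K/W
R_glass-fibre batt = ln(79/44)/(2π×0.0356×7) = 0.3738 K/W
R_outer film = 1/(h_o·2πr_oL) = 1/(15.4×2π×0.079×7) = 0.01869 K/W
R_total = 0.3925 K/W
Q = ΔT/R_total = 55/0.3925

Q ≈ 140 W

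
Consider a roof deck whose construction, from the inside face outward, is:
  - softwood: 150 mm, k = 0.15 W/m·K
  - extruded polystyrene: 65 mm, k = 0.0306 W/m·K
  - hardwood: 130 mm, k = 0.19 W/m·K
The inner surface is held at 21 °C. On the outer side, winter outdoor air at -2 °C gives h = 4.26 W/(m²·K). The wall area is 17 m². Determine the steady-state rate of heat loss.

Treating each layer as a thermal resistance in series:
R_softwood = L/(kA) = 0.15/(0.15×17) = 0.05882 K/W
R_extruded polystyrene = L/(kA) = 0.065/(0.0306×17) = 0.125 K/W
R_hardwood = L/(kA) = 0.13/(0.19×17) = 0.04025 K/W
R_outer film = 1/(h_o·A) = 1/(4.26×17) = 0.01381 K/W
R_total = 0.2378 K/W
Q = ΔT / R_total = 23 / 0.2378

Q ≈ 96.7 W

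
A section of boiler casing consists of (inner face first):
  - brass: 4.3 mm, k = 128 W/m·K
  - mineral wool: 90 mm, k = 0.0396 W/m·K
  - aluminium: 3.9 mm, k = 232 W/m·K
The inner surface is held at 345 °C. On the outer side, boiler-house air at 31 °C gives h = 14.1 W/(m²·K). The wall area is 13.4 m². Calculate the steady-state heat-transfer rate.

Thermal resistances in series:
R_brass = L/(kA) = 0.0043/(128×13.4) = 2.507×10^-6 K/W
R_mineral wool = L/(kA) = 0.09/(0.0396×13.4) = 0.1696 K/W
R_aluminium = L/(kA) = 0.0039/(232×13.4) = 1.255×10^-6 K/W
R_outer film = 1/(h_o·A) = 1/(14.1×13.4) = 0.005293 K/W
R_total = 0.1749 K/W
Q = ΔT / R_total = 314 / 0.1749

Q ≈ 1800 W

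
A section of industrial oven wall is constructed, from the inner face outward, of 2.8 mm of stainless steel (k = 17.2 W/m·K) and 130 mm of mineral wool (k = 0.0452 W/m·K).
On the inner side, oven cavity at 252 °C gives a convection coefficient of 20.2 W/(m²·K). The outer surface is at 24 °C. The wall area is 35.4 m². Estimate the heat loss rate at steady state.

Q ≈ 2760 W

Series thermal resistances:
R_inner film = 1/(h_i·A) = 1/(20.2×35.4) = 0.001398 K/W
R_stainless steel = L/(kA) = 0.0028/(17.2×35.4) = 4.599×10^-6 K/W
R_mineral wool = L/(kA) = 0.13/(0.0452×35.4) = 0.08125 K/W
R_total = 0.08265 K/W
Q = ΔT / R_total = 228 / 0.08265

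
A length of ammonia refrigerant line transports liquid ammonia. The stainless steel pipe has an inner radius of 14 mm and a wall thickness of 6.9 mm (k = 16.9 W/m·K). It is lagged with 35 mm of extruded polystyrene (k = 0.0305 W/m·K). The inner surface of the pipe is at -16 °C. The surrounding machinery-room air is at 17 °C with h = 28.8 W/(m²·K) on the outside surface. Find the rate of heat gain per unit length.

Radial resistances (cylindrical: R_cond = ln(r_o/r_i)/(2πkL), R_conv = 1/(h·2πrL)):
R_stainless steel pipe wall = ln(20.9/14)/(2π×16.9×1) = 0.003773 K/W
R_extruded polystyrene = ln(55.9/20.9)/(2π×0.0305×1) = 5.134 K/W
R_outer film = 1/(h_o·2πr_oL) = 1/(28.8×2π×0.0559×1) = 0.09886 K/W
R_total = 5.236 K/W
Q = ΔT/R_total = 33/5.236

q′ ≈ 6.3 W/m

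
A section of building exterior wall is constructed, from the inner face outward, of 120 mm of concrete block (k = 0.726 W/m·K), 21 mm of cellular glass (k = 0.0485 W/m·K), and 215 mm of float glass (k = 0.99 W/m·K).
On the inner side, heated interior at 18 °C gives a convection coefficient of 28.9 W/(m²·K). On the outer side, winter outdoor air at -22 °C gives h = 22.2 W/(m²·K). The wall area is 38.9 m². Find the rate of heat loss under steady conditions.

Model the wall as resistances in series:
R_inner film = 1/(h_i·A) = 1/(28.9×38.9) = 8.895×10^-4 K/W
R_concrete block = L/(kA) = 0.12/(0.726×38.9) = 0.004249 K/W
R_cellular glass = L/(kA) = 0.021/(0.0485×38.9) = 0.01113 K/W
R_float glass = L/(kA) = 0.215/(0.99×38.9) = 0.005583 K/W
R_outer film = 1/(h_o·A) = 1/(22.2×38.9) = 0.001158 K/W
R_total = 0.02301 K/W
Q = ΔT / R_total = 40 / 0.02301

Q ≈ 1740 W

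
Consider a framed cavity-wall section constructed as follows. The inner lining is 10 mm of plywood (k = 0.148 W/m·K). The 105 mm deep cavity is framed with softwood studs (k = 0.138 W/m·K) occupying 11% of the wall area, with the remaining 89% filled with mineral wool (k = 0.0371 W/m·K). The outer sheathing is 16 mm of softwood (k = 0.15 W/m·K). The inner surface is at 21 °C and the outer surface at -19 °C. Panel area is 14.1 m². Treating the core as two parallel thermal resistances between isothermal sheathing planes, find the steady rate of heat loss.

Q ≈ 240 W

Sheathing layers in series; stud and cavity paths in parallel between them.
R_inner = 0.01/(0.148×14.1) = 0.004792 K/W
R_stud  = 0.105/(0.138×0.11×14.1) = 0.4906 K/W
R_cav   = 0.105/(0.0371×0.89×14.1) = 0.2255 K/W
1/R_core = 1/R_stud + 1/R_cav → R_core = 0.1545 K/W
R_outer = 0.016/(0.15×14.1) = 0.007565 K/W
R_total = 0.1669 K/W
Q = ΔT/R_total = 40/0.1669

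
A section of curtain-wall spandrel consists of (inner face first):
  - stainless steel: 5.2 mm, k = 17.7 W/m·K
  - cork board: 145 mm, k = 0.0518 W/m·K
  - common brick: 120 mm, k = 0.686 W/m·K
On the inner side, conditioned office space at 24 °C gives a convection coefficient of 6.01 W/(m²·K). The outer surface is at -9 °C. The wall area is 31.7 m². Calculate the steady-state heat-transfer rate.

Q ≈ 333 W

Series thermal resistances:
R_inner film = 1/(h_i·A) = 1/(6.01×31.7) = 0.005249 K/W
R_stainless steel = L/(kA) = 0.0052/(17.7×31.7) = 9.268×10^-6 K/W
R_cork board = L/(kA) = 0.145/(0.0518×31.7) = 0.0883 K/W
R_common brick = L/(kA) = 0.12/(0.686×31.7) = 0.005518 K/W
R_total = 0.09908 K/W
Q = ΔT / R_total = 33 / 0.09908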